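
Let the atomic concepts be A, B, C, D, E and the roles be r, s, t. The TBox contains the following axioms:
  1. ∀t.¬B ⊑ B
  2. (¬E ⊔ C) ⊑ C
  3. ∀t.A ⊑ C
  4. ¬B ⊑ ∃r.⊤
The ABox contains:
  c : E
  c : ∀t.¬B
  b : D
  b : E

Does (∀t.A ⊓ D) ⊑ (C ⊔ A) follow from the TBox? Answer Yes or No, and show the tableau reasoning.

1. (∀t.A ⊓ D) ⊑ (C ⊔ A)  ⇔  ((∀t.A ⊓ D) ⊓ (¬C ⊓ ¬A)) unsat w.r.t. T
   all branches close; clash {C, ¬C} at x₀
2. Hence (∀t.A ⊓ D) ⊑ (C ⊔ A): entailed.

Yes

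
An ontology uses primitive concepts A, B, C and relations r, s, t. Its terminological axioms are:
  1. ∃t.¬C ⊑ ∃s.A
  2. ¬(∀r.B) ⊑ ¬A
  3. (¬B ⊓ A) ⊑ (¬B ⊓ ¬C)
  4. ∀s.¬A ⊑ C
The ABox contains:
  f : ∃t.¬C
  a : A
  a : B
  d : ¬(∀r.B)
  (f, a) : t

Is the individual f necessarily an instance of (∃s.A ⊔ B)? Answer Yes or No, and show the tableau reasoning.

1. f : (∃s.A ⊔ B)?  L(f) = {∃t.¬C} ∪ {(∀s.¬A ⊓ ¬B)}
   clash {A, ¬A} at an ∃-successor — f ∈ (∃s.A ⊔ B)
2. Hence f : (∃s.A ⊔ B): entailed.

Yes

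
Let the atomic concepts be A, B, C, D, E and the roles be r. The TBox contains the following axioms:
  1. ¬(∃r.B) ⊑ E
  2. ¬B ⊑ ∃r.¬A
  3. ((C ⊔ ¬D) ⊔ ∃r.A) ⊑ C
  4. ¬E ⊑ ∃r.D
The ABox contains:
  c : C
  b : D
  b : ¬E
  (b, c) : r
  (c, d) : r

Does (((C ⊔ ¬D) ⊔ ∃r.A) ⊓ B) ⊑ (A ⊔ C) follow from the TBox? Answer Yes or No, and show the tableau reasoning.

1. (((C ⊔ ¬D) ⊔ ∃r.A) ⊓ B) ⊑ (A ⊔ C)  ⇔  ((((C ⊔ ¬D) ⊔ ∃r.A) ⊓ B) ⊓ (¬A ⊓ ¬C)) unsat w.r.t. T
   all branches close; clash {C, ¬C} at x₀
2. Hence (((C ⊔ ¬D) ⊔ ∃r.A) ⊓ B) ⊑ (A ⊔ C): entailed.

Yes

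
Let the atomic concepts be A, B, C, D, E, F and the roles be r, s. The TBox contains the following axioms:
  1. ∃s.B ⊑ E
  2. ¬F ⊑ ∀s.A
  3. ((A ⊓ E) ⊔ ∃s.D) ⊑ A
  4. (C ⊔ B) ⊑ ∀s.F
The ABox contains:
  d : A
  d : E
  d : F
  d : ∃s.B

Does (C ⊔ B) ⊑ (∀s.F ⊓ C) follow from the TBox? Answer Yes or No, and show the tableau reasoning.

1. (C ⊔ B) ⊑ (∀s.F ⊓ C)  ⇔  ((C ⊔ B) ⊓ (∃s.¬F ⊔ ¬C)) unsat w.r.t. T
   apply at x₀: (C ⊔ B)⊑∀s.F
   open: L(x₀) ⊇ {B, F, ¬A, ¬C, ∀s.F, …}
2. Hence (C ⊔ B) ⊑ (∀s.F ⊓ C): not entailed.

No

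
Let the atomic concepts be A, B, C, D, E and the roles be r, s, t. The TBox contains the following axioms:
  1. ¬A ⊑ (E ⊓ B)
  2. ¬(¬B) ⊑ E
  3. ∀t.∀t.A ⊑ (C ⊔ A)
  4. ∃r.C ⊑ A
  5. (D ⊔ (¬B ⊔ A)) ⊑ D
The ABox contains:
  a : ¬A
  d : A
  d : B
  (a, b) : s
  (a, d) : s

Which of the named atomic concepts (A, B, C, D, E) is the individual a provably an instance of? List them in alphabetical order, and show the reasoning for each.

1. a : A?  L(a) = {¬A} ∪ {¬A}
   apply at a: ¬A⊑(E ⊓ B)
   open: L(a) ⊇ {B, E, ¬A, ¬D, ∀r.¬C, …} (+ ∃-successors) — a ∉ A possible
2. a : B?  L(a) = {¬A} ∪ {¬B}
   clash {B, ¬B} at a — a ∈ B
3. a : C?  L(a) = {¬A} ∪ {¬C}
   apply at a: ¬A⊑(E ⊓ B)
   open: L(a) ⊇ {B, E, ¬A, ¬C, ¬D, …} (+ ∃-successors) — a ∉ C possible
4. a : D?  L(a) = {¬A} ∪ {¬D}
   apply at a: ¬A⊑(E ⊓ B)
   open: L(a) ⊇ {B, E, ¬A, ¬D, ∀r.¬C, …} (+ ∃-successors) — a ∉ D possible
5. a : E?  L(a) = {¬A} ∪ {¬E}
   clash {E, ¬E} at a — a ∈ E
6. Entailed for a: {B, E}

{B, E}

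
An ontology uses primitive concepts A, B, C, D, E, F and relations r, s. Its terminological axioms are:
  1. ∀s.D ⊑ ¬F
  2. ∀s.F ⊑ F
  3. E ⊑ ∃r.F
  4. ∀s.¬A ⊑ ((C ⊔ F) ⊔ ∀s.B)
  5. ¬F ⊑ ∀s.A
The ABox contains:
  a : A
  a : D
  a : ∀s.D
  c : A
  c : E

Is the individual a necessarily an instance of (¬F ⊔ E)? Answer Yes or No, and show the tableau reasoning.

1. a : (¬F ⊔ E)?  L(a) = {A, D, ∀s.D} ∪ {(F ⊓ ¬E)}
   clash {F, ¬F} at a — a ∈ (¬F ⊔ E)
2. Hence a : (¬F ⊔ E): entailed.

Yes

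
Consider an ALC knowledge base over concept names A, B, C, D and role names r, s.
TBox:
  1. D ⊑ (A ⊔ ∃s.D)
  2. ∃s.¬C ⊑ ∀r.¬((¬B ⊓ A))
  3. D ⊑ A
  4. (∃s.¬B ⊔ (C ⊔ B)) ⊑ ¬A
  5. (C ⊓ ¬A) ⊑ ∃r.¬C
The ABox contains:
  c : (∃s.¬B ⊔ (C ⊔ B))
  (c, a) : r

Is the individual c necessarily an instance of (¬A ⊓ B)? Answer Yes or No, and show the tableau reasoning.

No

1. c : (¬A ⊓ B)?  L(c) = {(∃s.¬B ⊔ (C ⊔ B))} ∪ {(A ⊔ ¬B)}
   apply at c: (∃s.¬B ⊔ (C ⊔ B))⊑¬A
   open: L(c) ⊇ {¬A, ¬B, ¬C, ¬D, ∀s.C, …} (+ ∃-successors) — c ∉ (¬A ⊓ B) possible
2. Hence c : (¬A ⊓ B): not entailed.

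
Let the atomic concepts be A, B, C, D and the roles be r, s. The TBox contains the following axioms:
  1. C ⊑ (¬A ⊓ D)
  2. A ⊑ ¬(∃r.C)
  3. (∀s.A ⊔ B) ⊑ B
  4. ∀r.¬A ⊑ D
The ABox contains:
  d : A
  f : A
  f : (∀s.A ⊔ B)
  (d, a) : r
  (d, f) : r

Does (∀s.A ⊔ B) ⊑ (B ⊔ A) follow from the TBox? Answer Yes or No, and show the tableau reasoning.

Yes

1. (∀s.A ⊔ B) ⊑ (B ⊔ A)  ⇔  ((∀s.A ⊔ B) ⊓ (¬B ⊓ ¬A)) unsat w.r.t. T
   all branches close; clash {B, ¬B} at x₀
2. Hence (∀s.A ⊔ B) ⊑ (B ⊔ A): entailed.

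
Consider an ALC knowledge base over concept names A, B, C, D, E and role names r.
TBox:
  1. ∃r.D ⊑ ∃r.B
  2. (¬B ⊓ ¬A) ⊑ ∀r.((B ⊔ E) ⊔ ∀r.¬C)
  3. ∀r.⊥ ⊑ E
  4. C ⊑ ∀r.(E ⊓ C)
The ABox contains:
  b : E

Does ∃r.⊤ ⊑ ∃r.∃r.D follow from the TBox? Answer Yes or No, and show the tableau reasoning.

1. ∃r.⊤ ⊑ ∃r.∃r.D  ⇔  (∃r.⊤ ⊓ ∀r.∀r.¬D) unsat w.r.t. T
   open: L(x₀) ⊇ {B, ¬C, ∀r.¬D, ∀r.∀r.¬D, ∃r.⊤} (+ ∃-successors)
2. Hence ∃r.⊤ ⊑ ∃r.∃r.D: not entailed.

No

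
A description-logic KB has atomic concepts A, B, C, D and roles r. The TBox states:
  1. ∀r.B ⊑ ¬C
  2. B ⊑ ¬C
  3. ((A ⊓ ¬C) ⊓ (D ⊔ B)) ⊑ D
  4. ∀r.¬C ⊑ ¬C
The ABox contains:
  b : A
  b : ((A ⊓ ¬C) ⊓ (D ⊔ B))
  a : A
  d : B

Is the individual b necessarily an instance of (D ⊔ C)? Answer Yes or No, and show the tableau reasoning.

1. b : (D ⊔ C)?  L(b) = {A, ((A ⊓ ¬C) ⊓ (D ⊔ B))} ∪ {(¬D ⊓ ¬C)}
   clash {D, ¬D} at b — b ∈ (D ⊔ C)
2. Hence b : (D ⊔ C): entailed.

Yes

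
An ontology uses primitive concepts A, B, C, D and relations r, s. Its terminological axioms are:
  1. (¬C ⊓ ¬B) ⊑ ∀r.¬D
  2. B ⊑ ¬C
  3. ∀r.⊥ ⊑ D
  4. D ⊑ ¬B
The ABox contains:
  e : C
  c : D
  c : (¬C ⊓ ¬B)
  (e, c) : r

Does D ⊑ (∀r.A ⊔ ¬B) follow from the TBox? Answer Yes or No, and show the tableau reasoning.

1. D ⊑ (∀r.A ⊔ ¬B)  ⇔  (D ⊓ (∃r.¬A ⊓ B)) unsat w.r.t. T
   all branches close; clash {B, ¬B} at x₀
2. Hence D ⊑ (∀r.A ⊔ ¬B): entailed.

Yes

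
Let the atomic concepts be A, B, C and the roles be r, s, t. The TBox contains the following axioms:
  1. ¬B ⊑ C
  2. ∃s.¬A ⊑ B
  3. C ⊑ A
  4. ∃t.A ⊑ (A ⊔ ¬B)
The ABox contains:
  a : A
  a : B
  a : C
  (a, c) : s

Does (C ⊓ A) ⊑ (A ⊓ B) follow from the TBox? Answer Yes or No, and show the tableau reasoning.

No

1. (C ⊓ A) ⊑ (A ⊓ B)  ⇔  ((C ⊓ A) ⊓ (¬A ⊔ ¬B)) unsat w.r.t. T
   open: L(x₀) ⊇ {A, C, ¬B, ∀s.A, ∀t.¬A}
2. Hence (C ⊓ A) ⊑ (A ⊓ B): not entailed.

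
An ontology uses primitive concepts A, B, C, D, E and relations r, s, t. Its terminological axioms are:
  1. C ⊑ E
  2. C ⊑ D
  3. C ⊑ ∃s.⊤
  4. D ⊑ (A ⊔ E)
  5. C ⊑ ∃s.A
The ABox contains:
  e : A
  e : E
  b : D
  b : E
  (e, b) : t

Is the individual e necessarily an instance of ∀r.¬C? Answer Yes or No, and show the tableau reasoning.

1. e : ∀r.¬C?  L(e) = {A, E} ∪ {∃r.C}
   open: L(e) ⊇ {A, E, ¬C, ¬D, ∃r.C} (+ ∃-successors) — e ∉ ∀r.¬C possible
2. Hence e : ∀r.¬C: not entailed.

No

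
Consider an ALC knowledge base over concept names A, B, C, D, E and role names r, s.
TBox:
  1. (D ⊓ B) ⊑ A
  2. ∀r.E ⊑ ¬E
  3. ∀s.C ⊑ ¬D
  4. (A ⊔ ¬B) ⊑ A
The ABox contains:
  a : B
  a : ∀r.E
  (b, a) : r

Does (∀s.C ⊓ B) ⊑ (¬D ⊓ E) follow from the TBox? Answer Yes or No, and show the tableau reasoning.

1. (∀s.C ⊓ B) ⊑ (¬D ⊓ E)  ⇔  ((∀s.C ⊓ B) ⊓ (D ⊔ ¬E)) unsat w.r.t. T
   apply at x₀: ∀s.C⊑¬D
   open: L(x₀) ⊇ {B, ¬A, ¬D, ¬E, ∀s.C}
2. Hence (∀s.C ⊓ B) ⊑ (¬D ⊓ E): not entailed.

No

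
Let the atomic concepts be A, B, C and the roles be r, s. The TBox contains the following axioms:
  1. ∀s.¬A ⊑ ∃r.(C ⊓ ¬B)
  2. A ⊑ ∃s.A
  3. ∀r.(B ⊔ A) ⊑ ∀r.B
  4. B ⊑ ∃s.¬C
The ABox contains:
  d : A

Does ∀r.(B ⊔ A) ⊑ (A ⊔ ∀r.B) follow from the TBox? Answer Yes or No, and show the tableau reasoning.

Yes

1. ∀r.(B ⊔ A) ⊑ (A ⊔ ∀r.B)  ⇔  (∀r.(B ⊔ A) ⊓ (¬A ⊓ ∃r.¬B)) unsat w.r.t. T
   all branches close; clash {B, ¬B} at an ∃-successor
2. Hence ∀r.(B ⊔ A) ⊑ (A ⊔ ∀r.B): entailed.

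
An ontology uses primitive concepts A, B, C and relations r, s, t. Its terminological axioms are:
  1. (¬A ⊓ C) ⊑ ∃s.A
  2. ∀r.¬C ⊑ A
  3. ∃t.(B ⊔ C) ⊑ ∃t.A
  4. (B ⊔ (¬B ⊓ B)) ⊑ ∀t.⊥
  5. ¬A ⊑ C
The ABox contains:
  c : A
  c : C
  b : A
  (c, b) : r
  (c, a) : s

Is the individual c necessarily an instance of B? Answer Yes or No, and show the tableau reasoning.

1. c : B?  L(c) = {A, C} ∪ {¬B}
   open: L(c) ⊇ {A, C, ¬B, ∀t.(¬B ⊓ ¬C)} — c ∉ B possible
2. Hence c : B: not entailed.

No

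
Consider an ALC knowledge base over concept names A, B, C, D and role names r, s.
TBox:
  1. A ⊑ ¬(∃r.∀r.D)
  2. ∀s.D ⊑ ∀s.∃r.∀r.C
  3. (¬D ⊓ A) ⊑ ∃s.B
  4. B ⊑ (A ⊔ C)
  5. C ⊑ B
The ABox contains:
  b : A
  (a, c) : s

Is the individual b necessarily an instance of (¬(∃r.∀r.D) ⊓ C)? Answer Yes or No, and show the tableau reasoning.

1. b : (¬(∃r.∀r.D) ⊓ C)?  L(b) = {A} ∪ {(∃r.∀r.D ⊔ ¬C)}
   apply at b: A⊑¬(∃r.∀r.D)
   open: L(b) ⊇ {A, D, ¬B, ¬C, ∀r.∃r.¬D, …} (+ ∃-successors) — b ∉ (¬(∃r.∀r.D) ⊓ C) possible
2. Hence b : (¬(∃r.∀r.D) ⊓ C): not entailed.

No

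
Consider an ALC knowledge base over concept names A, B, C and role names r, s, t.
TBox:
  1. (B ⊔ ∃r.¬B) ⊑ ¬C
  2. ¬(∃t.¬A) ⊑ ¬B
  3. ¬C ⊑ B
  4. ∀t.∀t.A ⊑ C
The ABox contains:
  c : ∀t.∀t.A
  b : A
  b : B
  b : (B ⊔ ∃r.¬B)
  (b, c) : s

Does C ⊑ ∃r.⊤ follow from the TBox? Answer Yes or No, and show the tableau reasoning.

No

1. C ⊑ ∃r.⊤  ⇔  (C ⊓ ∀r.⊥) unsat w.r.t. T
   open: L(x₀) ⊇ {C, ¬B, ∀r.B, ∀r.⊥}
2. Hence C ⊑ ∃r.⊤: not entailed.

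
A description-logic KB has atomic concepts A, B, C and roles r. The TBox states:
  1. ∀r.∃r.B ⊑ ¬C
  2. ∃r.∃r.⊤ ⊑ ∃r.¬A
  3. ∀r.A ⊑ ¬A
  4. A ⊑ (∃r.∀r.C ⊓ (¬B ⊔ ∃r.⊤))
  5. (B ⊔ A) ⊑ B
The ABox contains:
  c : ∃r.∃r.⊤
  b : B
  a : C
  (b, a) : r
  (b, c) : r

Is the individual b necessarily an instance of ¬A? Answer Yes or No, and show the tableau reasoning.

1. b : ¬A?  L(b) = {B} ∪ {A}
   apply at b: A⊑(∃r.∀r.C ⊓ (¬B ⊔ ∃r.⊤))
   open: L(b) ⊇ {A, B, ∃r.¬A, ∃r.∀r.C, ∃r.∀r.¬B, …} (+ ∃-successors) — b ∉ ¬A possible
2. Hence b : ¬A: not entailed.

No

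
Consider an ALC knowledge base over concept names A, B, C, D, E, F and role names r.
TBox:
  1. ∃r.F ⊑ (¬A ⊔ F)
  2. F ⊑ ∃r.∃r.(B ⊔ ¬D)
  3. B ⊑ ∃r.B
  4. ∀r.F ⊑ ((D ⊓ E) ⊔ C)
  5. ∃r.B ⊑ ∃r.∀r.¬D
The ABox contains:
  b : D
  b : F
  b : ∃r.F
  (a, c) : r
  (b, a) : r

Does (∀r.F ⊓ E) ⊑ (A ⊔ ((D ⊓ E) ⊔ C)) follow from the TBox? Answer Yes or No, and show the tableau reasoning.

Yes

1. (∀r.F ⊓ E) ⊑ (A ⊔ ((D ⊓ E) ⊔ C))  ⇔  ((∀r.F ⊓ E) ⊓ (¬A ⊓ ((¬D ⊔ ¬E) ⊓ ¬C))) unsat w.r.t. T
   all branches close; clash {E, ¬E} at x₀
2. Hence (∀r.F ⊓ E) ⊑ (A ⊔ ((D ⊓ E) ⊔ C)): entailed.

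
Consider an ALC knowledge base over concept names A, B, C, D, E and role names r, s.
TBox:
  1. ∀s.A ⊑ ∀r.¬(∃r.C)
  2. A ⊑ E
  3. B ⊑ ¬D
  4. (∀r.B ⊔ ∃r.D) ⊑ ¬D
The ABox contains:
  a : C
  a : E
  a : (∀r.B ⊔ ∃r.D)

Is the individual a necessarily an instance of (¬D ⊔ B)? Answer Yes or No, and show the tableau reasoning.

Yes

1. a : (¬D ⊔ B)?  L(a) = {C, E, (∀r.B ⊔ ∃r.D)} ∪ {(D ⊓ ¬B)}
   clash {D, ¬D} at a — a ∈ (¬D ⊔ B)
2. Hence a : (¬D ⊔ B): entailed.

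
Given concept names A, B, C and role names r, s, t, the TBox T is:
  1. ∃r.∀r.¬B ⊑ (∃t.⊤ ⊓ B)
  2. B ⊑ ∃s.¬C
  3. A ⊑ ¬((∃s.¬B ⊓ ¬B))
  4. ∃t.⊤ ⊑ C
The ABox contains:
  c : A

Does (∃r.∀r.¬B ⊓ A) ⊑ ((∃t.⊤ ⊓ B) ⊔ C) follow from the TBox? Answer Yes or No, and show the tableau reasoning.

Yes

1. (∃r.∀r.¬B ⊓ A) ⊑ ((∃t.⊤ ⊓ B) ⊔ C)  ⇔  ((∃r.∀r.¬B ⊓ A) ⊓ ((∀t.⊥ ⊔ ¬B) ⊓ ¬C)) unsat w.r.t. T
   all branches close; clash {C, ¬C} at x₀
2. Hence (∃r.∀r.¬B ⊓ A) ⊑ ((∃t.⊤ ⊓ B) ⊔ C): entailed.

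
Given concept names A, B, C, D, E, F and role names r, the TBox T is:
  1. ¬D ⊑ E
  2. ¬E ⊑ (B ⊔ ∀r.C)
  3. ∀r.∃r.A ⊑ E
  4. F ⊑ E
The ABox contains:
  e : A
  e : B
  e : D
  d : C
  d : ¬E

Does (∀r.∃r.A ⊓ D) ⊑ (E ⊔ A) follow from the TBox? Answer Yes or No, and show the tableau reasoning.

1. (∀r.∃r.A ⊓ D) ⊑ (E ⊔ A)  ⇔  ((∀r.∃r.A ⊓ D) ⊓ (¬E ⊓ ¬A)) unsat w.r.t. T
   all branches close; clash {E, ¬E} at x₀
2. Hence (∀r.∃r.A ⊓ D) ⊑ (E ⊔ A): entailed.

Yes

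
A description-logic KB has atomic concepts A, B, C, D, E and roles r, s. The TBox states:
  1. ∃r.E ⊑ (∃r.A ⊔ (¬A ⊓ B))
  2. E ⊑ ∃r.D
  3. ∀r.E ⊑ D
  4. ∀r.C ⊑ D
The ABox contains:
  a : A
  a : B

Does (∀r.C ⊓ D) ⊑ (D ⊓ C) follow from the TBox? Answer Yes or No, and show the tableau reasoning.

1. (∀r.C ⊓ D) ⊑ (D ⊓ C)  ⇔  ((∀r.C ⊓ D) ⊓ (¬D ⊔ ¬C)) unsat w.r.t. T
   open: L(x₀) ⊇ {D, ¬C, ¬E, ∀r.C, ∀r.¬E}
2. Hence (∀r.C ⊓ D) ⊑ (D ⊓ C): not entailed.

No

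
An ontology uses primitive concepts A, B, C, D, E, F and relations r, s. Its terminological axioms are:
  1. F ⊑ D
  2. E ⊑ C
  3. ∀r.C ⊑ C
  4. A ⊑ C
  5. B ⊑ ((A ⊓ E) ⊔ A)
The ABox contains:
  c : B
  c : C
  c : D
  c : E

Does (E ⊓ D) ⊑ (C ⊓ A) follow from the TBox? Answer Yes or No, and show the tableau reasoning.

1. (E ⊓ D) ⊑ (C ⊓ A)  ⇔  ((E ⊓ D) ⊓ (¬C ⊔ ¬A)) unsat w.r.t. T
   apply at x₀: E⊑C
   open: L(x₀) ⊇ {C, D, E, ¬A, ¬B}
2. Hence (E ⊓ D) ⊑ (C ⊓ A): not entailed.

No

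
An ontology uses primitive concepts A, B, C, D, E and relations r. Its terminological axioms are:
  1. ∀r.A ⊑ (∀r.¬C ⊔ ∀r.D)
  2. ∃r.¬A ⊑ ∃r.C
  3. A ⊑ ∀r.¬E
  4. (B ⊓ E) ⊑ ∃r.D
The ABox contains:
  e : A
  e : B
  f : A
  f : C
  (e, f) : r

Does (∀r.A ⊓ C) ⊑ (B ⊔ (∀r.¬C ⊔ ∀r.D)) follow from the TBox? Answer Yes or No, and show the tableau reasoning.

1. (∀r.A ⊓ C) ⊑ (B ⊔ (∀r.¬C ⊔ ∀r.D))  ⇔  ((∀r.A ⊓ C) ⊓ (¬B ⊓ (∃r.C ⊓ ∃r.¬D))) unsat w.r.t. T
   all branches close; clash {D, ¬D} at an ∃-successor
2. Hence (∀r.A ⊓ C) ⊑ (B ⊔ (∀r.¬C ⊔ ∀r.D)): entailed.

Yes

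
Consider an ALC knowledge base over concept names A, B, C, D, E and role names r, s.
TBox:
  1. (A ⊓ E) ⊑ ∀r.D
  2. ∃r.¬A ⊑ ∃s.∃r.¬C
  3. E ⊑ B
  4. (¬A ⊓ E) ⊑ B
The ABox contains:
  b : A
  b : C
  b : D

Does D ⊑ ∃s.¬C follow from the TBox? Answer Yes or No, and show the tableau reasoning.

No

1. D ⊑ ∃s.¬C  ⇔  (D ⊓ ∀s.C) unsat w.r.t. T
   open: L(x₀) ⊇ {D, ¬E, ∀r.A, ∀s.C}
2. Hence D ⊑ ∃s.¬C: not entailed.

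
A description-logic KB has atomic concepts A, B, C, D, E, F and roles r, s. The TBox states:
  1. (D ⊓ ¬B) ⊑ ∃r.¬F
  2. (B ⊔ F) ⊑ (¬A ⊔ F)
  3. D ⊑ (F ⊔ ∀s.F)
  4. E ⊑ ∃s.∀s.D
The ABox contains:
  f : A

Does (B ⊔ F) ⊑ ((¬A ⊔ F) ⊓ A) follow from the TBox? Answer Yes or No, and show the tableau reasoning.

No

1. (B ⊔ F) ⊑ ((¬A ⊔ F) ⊓ A)  ⇔  ((B ⊔ F) ⊓ ((A ⊓ ¬F) ⊔ ¬A)) unsat w.r.t. T
   apply at x₀: (B ⊔ F)⊑(¬A ⊔ F)
   open: L(x₀) ⊇ {B, ¬A, ¬D, ¬E}
2. Hence (B ⊔ F) ⊑ ((¬A ⊔ F) ⊓ A): not entailed.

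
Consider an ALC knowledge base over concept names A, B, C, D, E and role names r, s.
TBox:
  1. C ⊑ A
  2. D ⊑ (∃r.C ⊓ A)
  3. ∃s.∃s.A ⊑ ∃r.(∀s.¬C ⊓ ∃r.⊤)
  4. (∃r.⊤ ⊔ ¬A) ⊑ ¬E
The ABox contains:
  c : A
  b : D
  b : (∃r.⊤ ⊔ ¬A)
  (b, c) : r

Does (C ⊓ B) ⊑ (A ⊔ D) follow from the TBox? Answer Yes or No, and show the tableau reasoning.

1. (C ⊓ B) ⊑ (A ⊔ D)  ⇔  ((C ⊓ B) ⊓ (¬A ⊓ ¬D)) unsat w.r.t. T
   all branches close; clash {A, ¬A} at x₀
2. Hence (C ⊓ B) ⊑ (A ⊔ D): entailed.

Yes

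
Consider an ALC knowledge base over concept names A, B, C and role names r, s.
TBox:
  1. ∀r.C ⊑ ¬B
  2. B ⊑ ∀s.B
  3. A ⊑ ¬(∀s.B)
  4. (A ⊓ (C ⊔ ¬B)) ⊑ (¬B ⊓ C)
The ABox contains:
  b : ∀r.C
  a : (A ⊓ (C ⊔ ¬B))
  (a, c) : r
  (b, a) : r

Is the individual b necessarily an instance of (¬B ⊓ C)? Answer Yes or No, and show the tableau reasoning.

No

1. b : (¬B ⊓ C)?  L(b) = {∀r.C} ∪ {(B ⊔ ¬C)}
   apply at b: ∀r.C⊑¬B
   open: L(b) ⊇ {¬A, ¬B, ¬C, ∀r.C} — b ∉ (¬B ⊓ C) possible
2. Hence b : (¬B ⊓ C): not entailed.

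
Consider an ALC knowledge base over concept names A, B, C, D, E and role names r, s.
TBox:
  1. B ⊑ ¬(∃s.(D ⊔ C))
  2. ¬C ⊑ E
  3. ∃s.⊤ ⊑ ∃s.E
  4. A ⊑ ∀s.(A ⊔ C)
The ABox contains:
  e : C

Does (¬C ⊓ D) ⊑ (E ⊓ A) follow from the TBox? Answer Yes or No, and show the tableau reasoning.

1. (¬C ⊓ D) ⊑ (E ⊓ A)  ⇔  ((¬C ⊓ D) ⊓ (¬E ⊔ ¬A)) unsat w.r.t. T
   apply at x₀: ¬C⊑E
   open: L(x₀) ⊇ {D, E, ¬A, ¬B, ¬C, …}
2. Hence (¬C ⊓ D) ⊑ (E ⊓ A): not entailed.

No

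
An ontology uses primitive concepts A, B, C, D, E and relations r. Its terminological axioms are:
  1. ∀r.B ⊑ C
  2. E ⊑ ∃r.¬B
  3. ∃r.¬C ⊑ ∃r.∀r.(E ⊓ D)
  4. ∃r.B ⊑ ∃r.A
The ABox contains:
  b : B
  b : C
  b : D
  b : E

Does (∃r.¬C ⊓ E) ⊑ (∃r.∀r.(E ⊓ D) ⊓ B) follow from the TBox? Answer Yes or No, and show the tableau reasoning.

1. (∃r.¬C ⊓ E) ⊑ (∃r.∀r.(E ⊓ D) ⊓ B)  ⇔  ((∃r.¬C ⊓ E) ⊓ (∀r.∃r.(¬E ⊔ ¬D) ⊔ ¬B)) unsat w.r.t. T
   apply at x₀: E⊑∃r.¬B; ∃r.¬C⊑∃r.∀r.(E ⊓ D)
   open: L(x₀) ⊇ {E, ¬B, ∀r.¬B, ∃r.¬B, ∃r.¬C, …} (+ ∃-successors)
2. Hence (∃r.¬C ⊓ E) ⊑ (∃r.∀r.(E ⊓ D) ⊓ B): not entailed.

No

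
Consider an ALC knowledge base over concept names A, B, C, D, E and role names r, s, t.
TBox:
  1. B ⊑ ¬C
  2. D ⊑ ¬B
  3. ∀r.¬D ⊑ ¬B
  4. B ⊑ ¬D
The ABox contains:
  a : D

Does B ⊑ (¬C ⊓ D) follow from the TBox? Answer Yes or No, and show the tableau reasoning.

No

1. B ⊑ (¬C ⊓ D)  ⇔  (B ⊓ (C ⊔ ¬D)) unsat w.r.t. T
   apply at x₀: B⊑¬C; B⊑¬D
   open: L(x₀) ⊇ {B, ¬C, ¬D, ∃r.D} (+ ∃-successors)
2. Hence B ⊑ (¬C ⊓ D): not entailed.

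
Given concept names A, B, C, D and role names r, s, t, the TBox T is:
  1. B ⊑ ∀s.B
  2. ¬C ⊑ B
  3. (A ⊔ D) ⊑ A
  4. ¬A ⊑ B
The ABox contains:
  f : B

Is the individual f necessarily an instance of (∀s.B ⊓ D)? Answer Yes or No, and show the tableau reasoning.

No

1. f : (∀s.B ⊓ D)?  L(f) = {B} ∪ {(∃s.¬B ⊔ ¬D)}
   apply at f: B⊑∀s.B
   open: L(f) ⊇ {B, ¬A, ¬D, ∀s.B} — f ∉ (∀s.B ⊓ D) possible
2. Hence f : (∀s.B ⊓ D): not entailed.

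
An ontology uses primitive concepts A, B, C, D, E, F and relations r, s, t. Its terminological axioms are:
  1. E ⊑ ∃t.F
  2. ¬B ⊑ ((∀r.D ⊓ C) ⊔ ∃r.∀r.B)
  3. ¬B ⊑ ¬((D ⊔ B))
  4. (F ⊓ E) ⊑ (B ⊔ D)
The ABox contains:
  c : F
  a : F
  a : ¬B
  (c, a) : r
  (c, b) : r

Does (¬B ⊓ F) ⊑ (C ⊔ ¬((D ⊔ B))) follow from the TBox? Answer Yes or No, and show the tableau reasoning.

1. (¬B ⊓ F) ⊑ (C ⊔ ¬((D ⊔ B)))  ⇔  ((¬B ⊓ F) ⊓ (¬C ⊓ (D ⊔ B))) unsat w.r.t. T
   all branches close; clash {B, ¬B} at x₀
2. Hence (¬B ⊓ F) ⊑ (C ⊔ ¬((D ⊔ B))): entailed.

Yes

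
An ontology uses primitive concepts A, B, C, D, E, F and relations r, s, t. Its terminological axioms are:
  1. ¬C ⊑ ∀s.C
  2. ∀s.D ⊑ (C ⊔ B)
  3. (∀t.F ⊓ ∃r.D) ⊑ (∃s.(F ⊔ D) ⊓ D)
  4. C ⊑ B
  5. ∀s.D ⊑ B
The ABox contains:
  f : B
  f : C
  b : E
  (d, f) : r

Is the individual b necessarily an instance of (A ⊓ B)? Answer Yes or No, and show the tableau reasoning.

1. b : (A ⊓ B)?  L(b) = {E} ∪ {(¬A ⊔ ¬B)}
   open: L(b) ⊇ {B, C, E, ¬A, ∃s.¬D, …} (+ ∃-successors) — b ∉ (A ⊓ B) possible
2. Hence b : (A ⊓ B): not entailed.

No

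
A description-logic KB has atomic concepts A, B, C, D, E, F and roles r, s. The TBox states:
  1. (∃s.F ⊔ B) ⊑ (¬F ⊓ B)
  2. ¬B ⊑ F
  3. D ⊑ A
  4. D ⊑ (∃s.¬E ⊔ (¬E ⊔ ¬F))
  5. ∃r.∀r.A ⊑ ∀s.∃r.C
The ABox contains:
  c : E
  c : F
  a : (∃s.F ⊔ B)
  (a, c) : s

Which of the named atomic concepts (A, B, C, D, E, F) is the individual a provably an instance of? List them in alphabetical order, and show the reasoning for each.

1. a : A?  L(a) = {(∃s.F ⊔ B)} ∪ {¬A}
   apply at a: (∃s.F ⊔ B)⊑(¬F ⊓ B)
   open: L(a) ⊇ {B, ¬A, ¬D, ¬F, ∀r.∃r.¬A} — a ∉ A possible
2. a : B?  L(a) = {(∃s.F ⊔ B)} ∪ {¬B}
   clash {B, ¬B} at a — a ∈ B
3. a : C?  L(a) = {(∃s.F ⊔ B)} ∪ {¬C}
   apply at a: (∃s.F ⊔ B)⊑(¬F ⊓ B)
   open: L(a) ⊇ {B, ¬C, ¬D, ¬F, ∀r.∃r.¬A} — a ∉ C possible
4. a : D?  L(a) = {(∃s.F ⊔ B)} ∪ {¬D}
   apply at a: (∃s.F ⊔ B)⊑(¬F ⊓ B)
   open: L(a) ⊇ {B, ¬D, ¬F, ∀r.∃r.¬A} — a ∉ D possible
5. a : E?  L(a) = {(∃s.F ⊔ B)} ∪ {¬E}
   apply at a: (∃s.F ⊔ B)⊑(¬F ⊓ B)
   open: L(a) ⊇ {B, ¬D, ¬E, ¬F, ∀r.∃r.¬A} — a ∉ E possible
6. a : F?  L(a) = {(∃s.F ⊔ B)} ∪ {¬F}
   apply at a: (∃s.F ⊔ B)⊑(¬F ⊓ B)
   open: L(a) ⊇ {B, ¬D, ¬F, ∀r.∃r.¬A} — a ∉ F possible
7. Entailed for a: {B}

{B}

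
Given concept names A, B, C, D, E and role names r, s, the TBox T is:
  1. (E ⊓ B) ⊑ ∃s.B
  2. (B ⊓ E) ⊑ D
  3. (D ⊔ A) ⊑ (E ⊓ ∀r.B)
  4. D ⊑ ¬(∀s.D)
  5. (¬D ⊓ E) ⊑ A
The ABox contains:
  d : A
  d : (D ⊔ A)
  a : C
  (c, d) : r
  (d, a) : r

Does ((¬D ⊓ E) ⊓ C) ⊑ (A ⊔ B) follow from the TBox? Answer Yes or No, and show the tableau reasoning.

Yes

1. ((¬D ⊓ E) ⊓ C) ⊑ (A ⊔ B)  ⇔  (((¬D ⊓ E) ⊓ C) ⊓ (¬A ⊓ ¬B)) unsat w.r.t. T
   all branches close; clash {A, ¬A} at x₀
2. Hence ((¬D ⊓ E) ⊓ C) ⊑ (A ⊔ B): entailed.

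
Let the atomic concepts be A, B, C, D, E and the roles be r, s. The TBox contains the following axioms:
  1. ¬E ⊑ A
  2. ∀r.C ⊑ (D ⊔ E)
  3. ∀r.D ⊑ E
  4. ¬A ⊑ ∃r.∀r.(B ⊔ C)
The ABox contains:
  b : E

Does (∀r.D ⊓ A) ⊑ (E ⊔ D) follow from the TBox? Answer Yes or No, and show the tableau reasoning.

1. (∀r.D ⊓ A) ⊑ (E ⊔ D)  ⇔  ((∀r.D ⊓ A) ⊓ (¬E ⊓ ¬D)) unsat w.r.t. T
   all branches close; clash {E, ¬E} at x₀
2. Hence (∀r.D ⊓ A) ⊑ (E ⊔ D): entailed.

Yes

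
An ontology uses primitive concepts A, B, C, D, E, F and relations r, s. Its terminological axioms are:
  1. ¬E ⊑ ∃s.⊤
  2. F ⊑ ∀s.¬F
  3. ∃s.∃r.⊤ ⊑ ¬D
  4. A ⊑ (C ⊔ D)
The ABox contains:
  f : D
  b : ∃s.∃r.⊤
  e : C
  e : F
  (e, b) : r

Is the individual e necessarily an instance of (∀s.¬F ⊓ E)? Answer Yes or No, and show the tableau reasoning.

1. e : (∀s.¬F ⊓ E)?  L(e) = {C, F} ∪ {(∃s.F ⊔ ¬E)}
   apply at e: F⊑∀s.¬F
   open: L(e) ⊇ {C, F, ¬A, ¬E, ∀s.¬F, …} (+ ∃-successors) — e ∉ (∀s.¬F ⊓ E) possible
2. Hence e : (∀s.¬F ⊓ E): not entailed.

No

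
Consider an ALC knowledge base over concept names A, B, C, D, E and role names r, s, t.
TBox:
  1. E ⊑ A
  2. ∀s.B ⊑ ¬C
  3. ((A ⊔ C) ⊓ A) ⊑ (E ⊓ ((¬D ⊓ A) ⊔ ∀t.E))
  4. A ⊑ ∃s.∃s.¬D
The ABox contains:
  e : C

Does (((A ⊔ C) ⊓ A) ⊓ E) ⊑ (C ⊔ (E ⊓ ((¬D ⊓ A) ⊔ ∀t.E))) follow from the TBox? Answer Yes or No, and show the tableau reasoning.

1. (((A ⊔ C) ⊓ A) ⊓ E) ⊑ (C ⊔ (E ⊓ ((¬D ⊓ A) ⊔ ∀t.E)))  ⇔  ((((A ⊔ C) ⊓ A) ⊓ E) ⊓ (¬C ⊓ (¬E ⊔ ((D ⊔ ¬A) ⊓ ∃t.¬E)))) unsat w.r.t. T
   all branches close; clash {A, ¬A} at x₀
2. Hence (((A ⊔ C) ⊓ A) ⊓ E) ⊑ (C ⊔ (E ⊓ ((¬D ⊓ A) ⊔ ∀t.E))): entailed.

Yes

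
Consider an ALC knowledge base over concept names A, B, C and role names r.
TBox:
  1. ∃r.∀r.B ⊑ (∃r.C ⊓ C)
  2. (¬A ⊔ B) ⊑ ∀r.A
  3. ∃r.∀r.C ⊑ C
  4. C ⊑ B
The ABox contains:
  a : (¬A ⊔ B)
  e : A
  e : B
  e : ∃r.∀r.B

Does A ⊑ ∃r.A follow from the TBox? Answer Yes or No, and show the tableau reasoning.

1. A ⊑ ∃r.A  ⇔  (A ⊓ ∀r.¬A) unsat w.r.t. T
   open: L(x₀) ⊇ {A, ¬B, ¬C, ∀r.¬A, ∀r.∃r.¬B, …}
2. Hence A ⊑ ∃r.A: not entailed.

No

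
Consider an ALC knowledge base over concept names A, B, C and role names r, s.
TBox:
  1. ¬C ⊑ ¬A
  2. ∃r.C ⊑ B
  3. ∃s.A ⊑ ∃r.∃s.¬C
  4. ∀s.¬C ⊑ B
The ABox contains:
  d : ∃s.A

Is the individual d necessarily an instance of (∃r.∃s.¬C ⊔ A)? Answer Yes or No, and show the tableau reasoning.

Yes

1. d : (∃r.∃s.¬C ⊔ A)?  L(d) = {∃s.A} ∪ {(∀r.∀s.C ⊓ ¬A)}
   clash {C, ¬C} at an ∃-successor — d ∈ (∃r.∃s.¬C ⊔ A)
2. Hence d : (∃r.∃s.¬C ⊔ A): entailed.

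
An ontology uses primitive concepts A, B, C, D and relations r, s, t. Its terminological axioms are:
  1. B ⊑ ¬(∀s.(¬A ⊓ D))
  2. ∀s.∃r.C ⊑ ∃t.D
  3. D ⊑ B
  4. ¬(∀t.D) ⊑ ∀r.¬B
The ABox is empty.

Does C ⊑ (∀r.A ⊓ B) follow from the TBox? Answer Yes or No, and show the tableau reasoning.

1. C ⊑ (∀r.A ⊓ B)  ⇔  (C ⊓ (∃r.¬A ⊔ ¬B)) unsat w.r.t. T
   open: L(x₀) ⊇ {C, ¬B, ¬D, ∀t.D, ∃r.¬A, …} (+ ∃-successors)
2. Hence C ⊑ (∀r.A ⊓ B): not entailed.

No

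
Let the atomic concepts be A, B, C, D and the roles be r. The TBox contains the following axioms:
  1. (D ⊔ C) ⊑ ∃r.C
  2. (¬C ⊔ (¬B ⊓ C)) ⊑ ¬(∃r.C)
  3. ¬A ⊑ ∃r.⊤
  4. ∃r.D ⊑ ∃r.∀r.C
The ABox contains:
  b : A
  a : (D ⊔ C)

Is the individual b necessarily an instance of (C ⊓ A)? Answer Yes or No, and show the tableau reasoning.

1. b : (C ⊓ A)?  L(b) = {A} ∪ {(¬C ⊔ ¬A)}
   open: L(b) ⊇ {A, ¬C, ¬D, ∀r.¬C, ∀r.¬D} — b ∉ (C ⊓ A) possible
2. Hence b : (C ⊓ A): not entailed.

No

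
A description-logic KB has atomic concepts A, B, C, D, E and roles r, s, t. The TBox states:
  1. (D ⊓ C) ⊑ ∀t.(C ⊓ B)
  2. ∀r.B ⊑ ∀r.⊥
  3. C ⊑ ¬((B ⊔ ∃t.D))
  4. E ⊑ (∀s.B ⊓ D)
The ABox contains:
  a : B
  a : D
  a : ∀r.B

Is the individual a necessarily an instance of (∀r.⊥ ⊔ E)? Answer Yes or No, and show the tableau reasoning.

Yes

1. a : (∀r.⊥ ⊔ E)?  L(a) = {B, D, ∀r.B} ∪ {(∃r.⊤ ⊓ ¬E)}
   clash {B, ¬B} at a — a ∈ (∀r.⊥ ⊔ E)
2. Hence a : (∀r.⊥ ⊔ E): entailed.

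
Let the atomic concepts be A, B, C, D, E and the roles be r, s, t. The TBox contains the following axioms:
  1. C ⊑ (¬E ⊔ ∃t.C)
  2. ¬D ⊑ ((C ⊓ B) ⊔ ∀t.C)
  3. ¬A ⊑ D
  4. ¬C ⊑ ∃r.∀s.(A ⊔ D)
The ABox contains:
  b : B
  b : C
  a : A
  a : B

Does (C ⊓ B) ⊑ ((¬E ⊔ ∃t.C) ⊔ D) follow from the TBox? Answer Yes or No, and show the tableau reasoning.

1. (C ⊓ B) ⊑ ((¬E ⊔ ∃t.C) ⊔ D)  ⇔  ((C ⊓ B) ⊓ ((E ⊓ ∀t.¬C) ⊓ ¬D)) unsat w.r.t. T
   all branches close; clash {D, ¬D} at x₀
2. Hence (C ⊓ B) ⊑ ((¬E ⊔ ∃t.C) ⊔ D): entailed.

Yes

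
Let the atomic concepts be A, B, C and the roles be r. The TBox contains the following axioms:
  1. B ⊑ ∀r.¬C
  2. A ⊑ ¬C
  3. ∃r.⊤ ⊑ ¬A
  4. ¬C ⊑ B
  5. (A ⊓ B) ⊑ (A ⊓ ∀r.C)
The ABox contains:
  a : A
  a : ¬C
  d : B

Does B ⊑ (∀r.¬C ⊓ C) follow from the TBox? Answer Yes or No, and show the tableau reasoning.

1. B ⊑ (∀r.¬C ⊓ C)  ⇔  (B ⊓ (∃r.C ⊔ ¬C)) unsat w.r.t. T
   apply at x₀: B⊑∀r.¬C
   open: L(x₀) ⊇ {B, ¬A, ¬C, ∀r.¬C}
2. Hence B ⊑ (∀r.¬C ⊓ C): not entailed.

No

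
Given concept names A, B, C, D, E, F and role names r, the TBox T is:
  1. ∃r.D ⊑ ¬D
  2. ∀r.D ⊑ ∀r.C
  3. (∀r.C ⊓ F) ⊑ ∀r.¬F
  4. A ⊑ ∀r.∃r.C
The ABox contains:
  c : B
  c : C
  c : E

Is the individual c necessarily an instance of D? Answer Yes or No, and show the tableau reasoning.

No

1. c : D?  L(c) = {B, C, E} ∪ {¬D}
   open: L(c) ⊇ {B, C, E, ¬A, ¬D, …} (+ ∃-successors) — c ∉ D possible
2. Hence c : D: not entailed.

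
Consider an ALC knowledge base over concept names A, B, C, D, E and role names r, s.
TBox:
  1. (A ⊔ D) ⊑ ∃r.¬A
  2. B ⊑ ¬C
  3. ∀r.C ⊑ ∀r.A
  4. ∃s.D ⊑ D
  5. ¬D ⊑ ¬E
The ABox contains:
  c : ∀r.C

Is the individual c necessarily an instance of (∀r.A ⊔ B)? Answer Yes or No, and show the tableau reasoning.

1. c : (∀r.A ⊔ B)?  L(c) = {∀r.C} ∪ {(∃r.¬A ⊓ ¬B)}
   clash {A, ¬A} at an ∃-successor — c ∈ (∀r.A ⊔ B)
2. Hence c : (∀r.A ⊔ B): entailed.

Yes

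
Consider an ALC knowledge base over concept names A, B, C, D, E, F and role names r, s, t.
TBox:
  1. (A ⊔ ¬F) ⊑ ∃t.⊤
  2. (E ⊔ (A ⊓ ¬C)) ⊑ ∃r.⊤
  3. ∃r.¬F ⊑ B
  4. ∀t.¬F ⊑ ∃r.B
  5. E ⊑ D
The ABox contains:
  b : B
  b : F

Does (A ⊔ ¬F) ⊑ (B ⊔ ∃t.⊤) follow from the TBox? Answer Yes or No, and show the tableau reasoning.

1. (A ⊔ ¬F) ⊑ (B ⊔ ∃t.⊤)  ⇔  ((A ⊔ ¬F) ⊓ (¬B ⊓ ∀t.⊥)) unsat w.r.t. T
   all branches close; clash {B, ¬B} at x₀
2. Hence (A ⊔ ¬F) ⊑ (B ⊔ ∃t.⊤): entailed.

Yes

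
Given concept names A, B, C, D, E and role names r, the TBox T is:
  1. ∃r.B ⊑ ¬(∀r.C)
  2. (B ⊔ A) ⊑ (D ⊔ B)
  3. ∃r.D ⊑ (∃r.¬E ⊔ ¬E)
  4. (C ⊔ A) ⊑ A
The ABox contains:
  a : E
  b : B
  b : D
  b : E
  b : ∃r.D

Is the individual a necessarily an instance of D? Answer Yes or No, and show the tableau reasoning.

1. a : D?  L(a) = {E} ∪ {¬D}
   open: L(a) ⊇ {E, ¬A, ¬B, ¬C, ¬D, …} — a ∉ D possible
2. Hence a : D: not entailed.

No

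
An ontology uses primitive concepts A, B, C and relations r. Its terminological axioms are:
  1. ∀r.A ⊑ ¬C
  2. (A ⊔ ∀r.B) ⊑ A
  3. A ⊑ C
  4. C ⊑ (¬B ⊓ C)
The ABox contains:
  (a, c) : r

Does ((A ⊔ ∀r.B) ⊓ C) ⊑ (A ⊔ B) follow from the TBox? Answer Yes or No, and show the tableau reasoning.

1. ((A ⊔ ∀r.B) ⊓ C) ⊑ (A ⊔ B)  ⇔  (((A ⊔ ∀r.B) ⊓ C) ⊓ (¬A ⊓ ¬B)) unsat w.r.t. T
   all branches close; clash {C, ¬C} at x₀
2. Hence ((A ⊔ ∀r.B) ⊓ C) ⊑ (A ⊔ B): entailed.

Yes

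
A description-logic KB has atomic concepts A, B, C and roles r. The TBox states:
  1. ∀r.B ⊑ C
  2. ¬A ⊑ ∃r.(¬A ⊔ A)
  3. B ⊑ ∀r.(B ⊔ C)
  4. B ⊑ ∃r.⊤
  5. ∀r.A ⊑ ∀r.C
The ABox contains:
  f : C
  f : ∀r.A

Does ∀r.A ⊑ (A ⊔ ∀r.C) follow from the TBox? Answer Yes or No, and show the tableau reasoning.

Yes

1. ∀r.A ⊑ (A ⊔ ∀r.C)  ⇔  (∀r.A ⊓ (¬A ⊓ ∃r.¬C)) unsat w.r.t. T
   all branches close; clash {C, ¬C} at an ∃-successor
2. Hence ∀r.A ⊑ (A ⊔ ∀r.C): entailed.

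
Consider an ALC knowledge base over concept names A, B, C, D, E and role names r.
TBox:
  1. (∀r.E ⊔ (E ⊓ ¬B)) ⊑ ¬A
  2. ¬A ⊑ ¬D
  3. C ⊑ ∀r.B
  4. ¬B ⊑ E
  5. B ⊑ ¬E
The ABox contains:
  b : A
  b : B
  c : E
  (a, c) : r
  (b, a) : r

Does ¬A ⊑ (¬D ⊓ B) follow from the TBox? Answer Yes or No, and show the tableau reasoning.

No

1. ¬A ⊑ (¬D ⊓ B)  ⇔  (¬A ⊓ (D ⊔ ¬B)) unsat w.r.t. T
   apply at x₀: ¬A⊑¬D
   open: L(x₀) ⊇ {E, ¬A, ¬B, ¬C, ¬D}
2. Hence ¬A ⊑ (¬D ⊓ B): not entailed.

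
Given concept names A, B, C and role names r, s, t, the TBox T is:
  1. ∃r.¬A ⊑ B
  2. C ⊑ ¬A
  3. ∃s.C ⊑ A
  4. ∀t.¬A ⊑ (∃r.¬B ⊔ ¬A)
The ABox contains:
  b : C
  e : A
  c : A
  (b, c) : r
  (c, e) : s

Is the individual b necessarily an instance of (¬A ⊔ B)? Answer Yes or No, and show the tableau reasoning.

Yes

1. b : (¬A ⊔ B)?  L(b) = {C} ∪ {(A ⊓ ¬B)}
   clash {A, ¬A} at b — b ∈ (¬A ⊔ B)
2. Hence b : (¬A ⊔ B): entailed.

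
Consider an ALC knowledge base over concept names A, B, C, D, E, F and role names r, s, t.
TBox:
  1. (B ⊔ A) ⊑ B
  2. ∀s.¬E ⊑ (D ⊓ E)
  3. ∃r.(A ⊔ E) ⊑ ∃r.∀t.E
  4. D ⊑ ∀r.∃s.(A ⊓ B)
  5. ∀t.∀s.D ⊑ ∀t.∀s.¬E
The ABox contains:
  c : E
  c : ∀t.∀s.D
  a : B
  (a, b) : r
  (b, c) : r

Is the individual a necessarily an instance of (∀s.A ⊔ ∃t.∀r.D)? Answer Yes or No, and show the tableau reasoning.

No

1. a : (∀s.A ⊔ ∃t.∀r.D)?  L(a) = {B} ∪ {(∃s.¬A ⊓ ∀t.∃r.¬D)}
   open: L(a) ⊇ {B, ¬D, ∀r.(¬A ⊓ ¬E), ∀t.∃r.¬D, ∃s.E, …} (+ ∃-successors) — a ∉ (∀s.A ⊔ ∃t.∀r.D) possible
2. Hence a : (∀s.A ⊔ ∃t.∀r.D): not entailed.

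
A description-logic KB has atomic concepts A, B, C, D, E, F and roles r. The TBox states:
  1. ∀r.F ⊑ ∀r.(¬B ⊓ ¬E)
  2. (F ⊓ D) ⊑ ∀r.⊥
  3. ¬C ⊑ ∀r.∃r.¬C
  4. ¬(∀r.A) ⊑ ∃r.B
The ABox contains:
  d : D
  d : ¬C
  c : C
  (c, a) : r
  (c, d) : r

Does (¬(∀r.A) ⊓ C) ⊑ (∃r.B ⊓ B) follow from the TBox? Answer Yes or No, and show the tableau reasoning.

1. (¬(∀r.A) ⊓ C) ⊑ (∃r.B ⊓ B)  ⇔  ((∃r.¬A ⊓ C) ⊓ (∀r.¬B ⊔ ¬B)) unsat w.r.t. T
   apply at x₀: ¬(∀r.A)⊑∃r.B
   open: L(x₀) ⊇ {C, ¬B, ¬F, ∃r.B, ∃r.¬A, …} (+ ∃-successors)
2. Hence (¬(∀r.A) ⊓ C) ⊑ (∃r.B ⊓ B): not entailed.

No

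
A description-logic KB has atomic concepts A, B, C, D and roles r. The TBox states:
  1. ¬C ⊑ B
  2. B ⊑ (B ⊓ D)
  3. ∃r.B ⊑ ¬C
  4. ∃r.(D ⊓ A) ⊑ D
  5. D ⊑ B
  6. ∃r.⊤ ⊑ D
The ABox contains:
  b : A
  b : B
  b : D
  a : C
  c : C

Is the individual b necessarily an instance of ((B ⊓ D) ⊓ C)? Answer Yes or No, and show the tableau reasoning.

1. b : ((B ⊓ D) ⊓ C)?  L(b) = {A, B, D} ∪ {((¬B ⊔ ¬D) ⊔ ¬C)}
   apply at b: B⊑(B ⊓ D)
   open: L(b) ⊇ {A, B, D, ¬C} — b ∉ ((B ⊓ D) ⊓ C) possible
2. Hence b : ((B ⊓ D) ⊓ C): not entailed.

No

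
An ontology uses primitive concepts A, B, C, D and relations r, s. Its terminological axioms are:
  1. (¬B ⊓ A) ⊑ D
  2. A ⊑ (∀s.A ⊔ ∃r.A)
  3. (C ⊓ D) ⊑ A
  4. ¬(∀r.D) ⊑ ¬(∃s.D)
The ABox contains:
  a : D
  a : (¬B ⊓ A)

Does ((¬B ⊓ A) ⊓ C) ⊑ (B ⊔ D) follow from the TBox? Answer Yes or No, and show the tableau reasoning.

Yes

1. ((¬B ⊓ A) ⊓ C) ⊑ (B ⊔ D)  ⇔  (((¬B ⊓ A) ⊓ C) ⊓ (¬B ⊓ ¬D)) unsat w.r.t. T
   all branches close; clash {D, ¬D} at x₀
2. Hence ((¬B ⊓ A) ⊓ C) ⊑ (B ⊔ D): entailed.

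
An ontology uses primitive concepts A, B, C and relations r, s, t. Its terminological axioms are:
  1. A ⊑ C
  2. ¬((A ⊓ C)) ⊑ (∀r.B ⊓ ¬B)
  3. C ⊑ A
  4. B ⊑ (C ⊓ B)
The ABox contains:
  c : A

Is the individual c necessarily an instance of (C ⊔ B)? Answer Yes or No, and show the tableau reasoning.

1. c : (C ⊔ B)?  L(c) = {A} ∪ {(¬C ⊓ ¬B)}
   clash {C, ¬C} at c — c ∈ (C ⊔ B)
2. Hence c : (C ⊔ B): entailed.

Yes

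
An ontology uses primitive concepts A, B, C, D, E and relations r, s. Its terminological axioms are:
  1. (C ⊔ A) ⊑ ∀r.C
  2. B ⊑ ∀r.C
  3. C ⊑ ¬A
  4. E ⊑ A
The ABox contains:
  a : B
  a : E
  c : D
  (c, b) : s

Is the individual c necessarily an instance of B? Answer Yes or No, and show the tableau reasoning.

1. c : B?  L(c) = {D} ∪ {¬B}
   open: L(c) ⊇ {D, ¬A, ¬B, ¬C, ¬E} — c ∉ B possible
2. Hence c : B: not entailed.

No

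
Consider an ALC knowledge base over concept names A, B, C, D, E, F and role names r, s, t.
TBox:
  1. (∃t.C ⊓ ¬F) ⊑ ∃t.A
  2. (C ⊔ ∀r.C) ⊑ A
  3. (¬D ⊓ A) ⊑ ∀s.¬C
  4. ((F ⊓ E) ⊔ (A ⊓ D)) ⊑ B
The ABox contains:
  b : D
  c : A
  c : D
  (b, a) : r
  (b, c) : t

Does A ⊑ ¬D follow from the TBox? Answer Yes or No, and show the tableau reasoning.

1. A ⊑ ¬D  ⇔  (A ⊓ D) unsat w.r.t. T
   open: L(x₀) ⊇ {A, B, D, ∀t.¬C}
2. Hence A ⊑ ¬D: not entailed.

No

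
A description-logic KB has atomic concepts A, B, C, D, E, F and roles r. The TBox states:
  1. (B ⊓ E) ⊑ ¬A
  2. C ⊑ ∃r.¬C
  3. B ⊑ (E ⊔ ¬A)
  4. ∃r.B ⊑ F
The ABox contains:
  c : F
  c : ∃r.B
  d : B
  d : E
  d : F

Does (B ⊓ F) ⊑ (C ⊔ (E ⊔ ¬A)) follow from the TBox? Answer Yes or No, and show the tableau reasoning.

1. (B ⊓ F) ⊑ (C ⊔ (E ⊔ ¬A))  ⇔  ((B ⊓ F) ⊓ (¬C ⊓ (¬E ⊓ A))) unsat w.r.t. T
   all branches close; clash {A, ¬A} at x₀
2. Hence (B ⊓ F) ⊑ (C ⊔ (E ⊔ ¬A)): entailed.

Yes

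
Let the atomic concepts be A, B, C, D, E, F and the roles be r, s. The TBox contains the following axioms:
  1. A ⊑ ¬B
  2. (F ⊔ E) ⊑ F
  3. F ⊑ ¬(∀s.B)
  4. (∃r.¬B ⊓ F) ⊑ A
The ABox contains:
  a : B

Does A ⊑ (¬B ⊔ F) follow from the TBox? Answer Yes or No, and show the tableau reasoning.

Yes

1. A ⊑ (¬B ⊔ F)  ⇔  (A ⊓ (B ⊓ ¬F)) unsat w.r.t. T
   all branches close; clash {B, ¬B} at x₀
2. Hence A ⊑ (¬B ⊔ F): entailed.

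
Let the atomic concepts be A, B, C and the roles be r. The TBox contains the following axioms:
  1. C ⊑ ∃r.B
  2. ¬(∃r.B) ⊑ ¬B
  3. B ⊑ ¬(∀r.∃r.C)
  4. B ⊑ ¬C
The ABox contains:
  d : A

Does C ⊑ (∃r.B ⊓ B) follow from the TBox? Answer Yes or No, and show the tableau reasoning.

No

1. C ⊑ (∃r.B ⊓ B)  ⇔  (C ⊓ (∀r.¬B ⊔ ¬B)) unsat w.r.t. T
   apply at x₀: C⊑∃r.B
   open: L(x₀) ⊇ {C, ¬B, ∃r.B} (+ ∃-successors)
2. Hence C ⊑ (∃r.B ⊓ B): not entailed.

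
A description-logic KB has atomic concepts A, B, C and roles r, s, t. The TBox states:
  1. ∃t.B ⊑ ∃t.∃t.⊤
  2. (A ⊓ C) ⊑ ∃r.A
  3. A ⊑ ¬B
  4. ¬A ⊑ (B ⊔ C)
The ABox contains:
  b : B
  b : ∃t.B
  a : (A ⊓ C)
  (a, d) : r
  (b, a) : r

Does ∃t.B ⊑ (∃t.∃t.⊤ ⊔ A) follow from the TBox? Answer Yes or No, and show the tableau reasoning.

1. ∃t.B ⊑ (∃t.∃t.⊤ ⊔ A)  ⇔  (∃t.B ⊓ (∀t.∀t.⊥ ⊓ ¬A)) unsat w.r.t. T
   all branches close; clash ⊥ at an ∃-successor
2. Hence ∃t.B ⊑ (∃t.∃t.⊤ ⊔ A): entailed.

Yes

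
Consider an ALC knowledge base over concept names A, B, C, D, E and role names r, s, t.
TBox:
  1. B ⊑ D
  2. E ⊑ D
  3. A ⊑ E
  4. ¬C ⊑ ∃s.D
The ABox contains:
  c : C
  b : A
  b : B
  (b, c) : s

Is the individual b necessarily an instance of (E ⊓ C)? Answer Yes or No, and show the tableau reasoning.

1. b : (E ⊓ C)?  L(b) = {A, B} ∪ {(¬E ⊔ ¬C)}
   apply at b: B⊑D; A⊑E
   open: L(b) ⊇ {A, B, D, E, ¬C, …} (+ ∃-successors) — b ∉ (E ⊓ C) possible
2. Hence b : (E ⊓ C): not entailed.

No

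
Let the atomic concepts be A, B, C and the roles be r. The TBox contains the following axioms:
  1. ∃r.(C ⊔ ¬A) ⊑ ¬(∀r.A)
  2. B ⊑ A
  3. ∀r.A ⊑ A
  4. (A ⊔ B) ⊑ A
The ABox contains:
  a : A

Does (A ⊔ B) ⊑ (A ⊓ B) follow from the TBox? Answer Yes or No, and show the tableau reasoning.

1. (A ⊔ B) ⊑ (A ⊓ B)  ⇔  ((A ⊔ B) ⊓ (¬A ⊔ ¬B)) unsat w.r.t. T
   apply at x₀: (A ⊔ B)⊑A
   open: L(x₀) ⊇ {A, ¬B, ∀r.(¬C ⊓ A)}
2. Hence (A ⊔ B) ⊑ (A ⊓ B): not entailed.

No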